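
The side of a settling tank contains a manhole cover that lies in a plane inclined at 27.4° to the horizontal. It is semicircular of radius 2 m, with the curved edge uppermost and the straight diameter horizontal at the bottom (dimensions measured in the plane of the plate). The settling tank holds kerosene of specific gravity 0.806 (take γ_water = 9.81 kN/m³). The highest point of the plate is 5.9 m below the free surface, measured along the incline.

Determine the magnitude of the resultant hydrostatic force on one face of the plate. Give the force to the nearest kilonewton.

γ = 0.806 × 9.81 = 7.90686 kN/m³.
Let θ = 27.4° be the plate's angle to the horizontal; measure y along the incline from where the plane meets the free surface. Vertical depth h = y·sinθ with sinθ = 0.460200.
The centroid lies 4r/(3π) = 0.848826 m above the diameter, so r − 4r/(3π) = 2 − 0.848826 = 1.15117 m below the topmost point, so y_c = 5.9 + 1.15117 = 7.05117 m and h_c = 7.05117 × 0.460200 = 3.24495 m.
A = πr²/2 = π × 2²/2 = 6.28319 m².
Resultant F = γ·h_c·A = 7.90686 × 3.24495 × 6.28319 = 161.21 kN.

F ≈ 161 kN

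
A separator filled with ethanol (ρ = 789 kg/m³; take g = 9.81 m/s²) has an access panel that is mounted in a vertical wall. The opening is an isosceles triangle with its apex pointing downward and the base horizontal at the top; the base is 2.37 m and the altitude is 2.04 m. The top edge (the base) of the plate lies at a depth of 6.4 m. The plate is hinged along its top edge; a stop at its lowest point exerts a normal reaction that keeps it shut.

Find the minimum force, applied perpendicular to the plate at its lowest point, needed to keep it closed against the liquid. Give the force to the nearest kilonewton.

γ = ρg = 789 × 9.81 / 1000 = 7.74009 kN/m³.
With the apex down, the centroid sits h/3 = 2.04/3 = 0.68 m below the base (the top edge), so the centroid depth is h_c = 6.4 + 0.68 = 7.08 m.
A = ½ × 2.37 × 2.04 = 2.4174 m².
Resultant F = γ·h_c·A = 7.74009 × 7.08 × 2.4174 = 132.473 kN.
I_c = b·h³/36 = 2.37 × 2.04³/36 = 0.558903 m⁴.
Centre of pressure: y_p = y_c + I_c/(y_c·A) = 7.08 + 0.558903/(7.08 × 2.4174) = 7.08 + 0.0326554 = 7.11266 m along the plane.
The resultant acts 0.68 + 0.0326554 = 0.712655 m (along the plate) below the hinge at the top edge, so the moment about the hinge is M = F × 0.712655 = 132.473 × 0.712655 = 94.4075 kN·m.
A normal force at the bottom, 2.04 m from the hinge, must supply this moment: P = 94.4075/2.04 = 46.2782 kN.

P ≈ 46 kN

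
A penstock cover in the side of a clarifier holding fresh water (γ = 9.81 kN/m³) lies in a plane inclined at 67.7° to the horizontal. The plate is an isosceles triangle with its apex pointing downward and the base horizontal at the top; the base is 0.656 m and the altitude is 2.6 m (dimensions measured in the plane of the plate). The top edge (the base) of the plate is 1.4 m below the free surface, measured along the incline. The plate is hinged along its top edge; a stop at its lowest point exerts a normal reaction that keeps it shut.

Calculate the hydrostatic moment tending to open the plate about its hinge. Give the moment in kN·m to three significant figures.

γ = 9.81 kN/m³.
Let θ = 67.7° be the plate's angle to the horizontal; measure y along the incline from where the plane meets the free surface. Vertical depth h = y·sinθ with sinθ = 0.925210.
With the apex down, the centroid sits h/3 = 2.6/3 = 0.866667 m below the base (the top edge), so y_c = 1.4 + 0.866667 = 2.26667 m and h_c = 2.26667 × 0.925210 = 2.09715 m.
A = ½ × 0.656 × 2.6 = 0.8528 m².
Resultant F = γ·h_c·A = 9.81 × 2.09715 × 0.8528 = 17.5447 kN.
I_c = b·h³/36 = 0.656 × 2.6³/36 = 0.320274 m⁴.
Centre of pressure: y_p = y_c + I_c/(y_c·A) = 2.26667 + 0.320274/(2.26667 × 0.8528) = 2.26667 + 0.165686 = 2.43236 m along the plane.
The resultant acts 0.866667 + 0.165686 = 1.03235 m (along the plate) below the hinge at the top edge, so the moment about the hinge is M = F × 1.03235 = 17.5447 × 1.03235 = 18.1123 kN·m.

M ≈ 18.1 kN·m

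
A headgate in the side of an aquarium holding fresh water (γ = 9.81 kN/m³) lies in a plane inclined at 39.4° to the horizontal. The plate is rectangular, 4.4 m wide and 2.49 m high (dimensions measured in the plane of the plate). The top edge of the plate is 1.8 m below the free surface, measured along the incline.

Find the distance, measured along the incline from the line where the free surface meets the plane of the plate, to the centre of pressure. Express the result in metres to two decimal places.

γ = 9.81 kN/m³.
Let θ = 39.4° be the plate's angle to the horizontal; measure y along the incline from where the plane meets the free surface. Vertical depth h = y·sinθ with sinθ = 0.634731.
The centroid lies 2.49/2 = 1.245 m below the top edge, so y_c = 1.8 + 1.245 = 3.045 m and h_c = 3.045 × 0.634731 = 1.93276 m.
A = 4.4 × 2.49 = 10.956 m².
Resultant F = γ·h_c·A = 9.81 × 1.93276 × 10.956 = 207.73 kN.
I_c = b·h³/12 = 4.4 × 2.49³/12 = 5.66069 m⁴.
Centre of pressure: y_p = y_c + I_c/(y_c·A) = 3.045 + 5.66069/(3.045 × 10.956) = 3.045 + 0.16968 = 3.21468 m along the plane.

y_p = 3.21 m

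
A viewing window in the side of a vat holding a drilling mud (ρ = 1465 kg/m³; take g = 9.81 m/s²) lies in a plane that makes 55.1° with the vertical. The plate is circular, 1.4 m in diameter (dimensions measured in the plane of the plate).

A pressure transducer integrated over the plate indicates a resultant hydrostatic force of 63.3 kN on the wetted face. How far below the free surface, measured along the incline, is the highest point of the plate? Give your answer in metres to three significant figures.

y_top ≈ 4.30 m

γ = ρg = 1465 × 9.81 / 1000 = 14.37165 kN/m³.
A = π(0.7)² = 1.53938 m².
From F = γ·h_c·A, the centroid depth is h_c = 63.3/(14.37165 × 1.53938) = 2.86122 m.
The plate makes 55.1° with the vertical, i.e. θ = 90° − 55.1° = 34.9° to the horizontal. Measuring y along the incline from the free-surface line, vertical depth h = y·sinθ with sinθ = 0.572146.
Along the incline, y_c = h_c/sinθ = 2.86122/0.572146 = 5.00086 m.
The centroid is at the centre, 0.7 m below the top of the plate, so the highest point sits at y_top = 5.00086 − 0.7 = 4.30086 m along the incline.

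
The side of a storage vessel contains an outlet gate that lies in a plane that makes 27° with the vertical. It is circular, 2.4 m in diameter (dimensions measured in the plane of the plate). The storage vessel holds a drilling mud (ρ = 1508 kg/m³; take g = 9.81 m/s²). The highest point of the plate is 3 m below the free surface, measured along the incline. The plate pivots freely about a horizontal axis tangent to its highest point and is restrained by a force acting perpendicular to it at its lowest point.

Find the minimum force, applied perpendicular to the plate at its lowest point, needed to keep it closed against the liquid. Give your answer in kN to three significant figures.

γ = ρg = 1508 × 9.81 / 1000 = 14.79348 kN/m³.
The plate makes 27° with the vertical, i.e. θ = 90° − 27° = 63° to the horizontal. Measuring y along the incline from the free-surface line, vertical depth h = y·sinθ with sinθ = 0.891007.
The centroid is at the centre, 1.2 m below the top of the plate, so y_c = 3 + 1.2 = 4.2 m and h_c = 4.2 × 0.891007 = 3.74223 m.
A = π(1.2)² = 4.52389 m².
Resultant F = γ·h_c·A = 14.79348 × 3.74223 × 4.52389 = 250.445 kN.
I_c = πr⁴/4 = π × 1.2⁴/4 = 1.6286 m⁴.
Centre of pressure: y_p = y_c + I_c/(y_c·A) = 4.2 + 1.6286/(4.2 × 4.52389) = 4.2 + 0.0857143 = 4.28571 m along the plane.
The resultant acts 1.2 + 0.0857143 = 1.28571 m (along the plate) below the hinge at the top edge, so the moment about the hinge is M = F × 1.28571 = 250.445 × 1.28571 = 322 kN·m.
A normal force at the bottom, 2.4 m from the hinge, must supply this moment: P = 322/2.4 = 134.167 kN.

P ≈ 134 kN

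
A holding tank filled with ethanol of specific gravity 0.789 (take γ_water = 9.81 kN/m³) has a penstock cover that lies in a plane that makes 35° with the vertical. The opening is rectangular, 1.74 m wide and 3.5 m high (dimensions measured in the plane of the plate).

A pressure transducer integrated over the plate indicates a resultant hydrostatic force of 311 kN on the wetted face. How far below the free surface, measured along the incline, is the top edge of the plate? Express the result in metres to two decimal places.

γ = 0.789 × 9.81 = 7.74009 kN/m³.
A = 1.74 × 3.5 = 6.09 m².
From F = γ·h_c·A, the centroid depth is h_c = 311/(7.74009 × 6.09) = 6.59777 m.
The plate makes 35° with the vertical, i.e. θ = 90° − 35° = 55° to the horizontal. Measuring y along the incline from the free-surface line, vertical depth h = y·sinθ with sinθ = 0.819152.
Along the incline, y_c = h_c/sinθ = 6.59777/0.819152 = 8.05439 m.
The centroid lies 3.5/2 = 1.75 m below the top edge, so the top edge sits at y_top = 8.05439 − 1.75 = 6.30439 m along the incline.

y_top ≈ 6.30 m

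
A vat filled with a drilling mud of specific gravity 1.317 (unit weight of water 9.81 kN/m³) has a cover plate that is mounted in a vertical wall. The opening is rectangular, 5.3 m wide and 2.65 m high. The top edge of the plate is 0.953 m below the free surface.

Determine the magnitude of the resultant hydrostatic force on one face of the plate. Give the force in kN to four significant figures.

F ≈ 413.4 kN

γ = 1.317 × 9.81 = 12.91977 kN/m³.
The centroid lies 2.65/2 = 1.325 m below the top edge, so the centroid depth is h_c = 0.953 + 1.325 = 2.278 m.
A = 5.3 × 2.65 = 14.045 m².
Resultant F = γ·h_c·A = 12.91977 × 2.278 × 14.045 = 413.362 kN.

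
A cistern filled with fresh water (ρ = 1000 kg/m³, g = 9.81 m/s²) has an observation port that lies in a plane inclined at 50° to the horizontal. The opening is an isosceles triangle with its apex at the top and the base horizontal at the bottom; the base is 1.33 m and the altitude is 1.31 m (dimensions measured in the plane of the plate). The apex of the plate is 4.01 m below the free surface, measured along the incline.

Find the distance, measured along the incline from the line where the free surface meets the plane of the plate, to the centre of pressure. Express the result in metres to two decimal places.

γ = ρg = 1000 × 9.81 = 9810 N/m³ = 9.81 kN/m³.
Let θ = 50° be the plate's angle to the horizontal; measure y along the incline from where the plane meets the free surface. Vertical depth h = y·sinθ with sinθ = 0.766044.
With the apex up, the centroid sits 2h/3 = 2 × 1.31/3 = 0.873333 m below the apex, so y_c = 4.01 + 0.873333 = 4.88333 m and h_c = 4.88333 × 0.766044 = 3.74085 m.
A = ½ × 1.33 × 1.31 = 0.87115 m².
Resultant F = γ·h_c·A = 9.81 × 3.74085 × 0.87115 = 31.9692 kN.
I_c = b·h³/36 = 1.33 × 1.31³/36 = 0.0830545 m⁴.
Centre of pressure: y_p = y_c + I_c/(y_c·A) = 4.88333 + 0.0830545/(4.88333 × 0.87115) = 4.88333 + 0.0195233 = 4.90285 m along the plane.

y_p = 4.90 m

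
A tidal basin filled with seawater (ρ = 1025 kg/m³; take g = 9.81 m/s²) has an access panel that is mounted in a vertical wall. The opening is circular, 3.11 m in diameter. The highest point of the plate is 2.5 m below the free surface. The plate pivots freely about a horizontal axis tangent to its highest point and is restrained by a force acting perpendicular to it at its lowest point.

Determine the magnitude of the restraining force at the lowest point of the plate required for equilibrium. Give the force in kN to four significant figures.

P ≈ 169.7 kN

γ = ρg = 1025 × 9.81 / 1000 = 10.05525 kN/m³.
The centroid is at the centre, 1.555 m below the top of the plate, so the centroid depth is h_c = 2.5 + 1.555 = 4.055 m.
A = π(1.555)² = 7.59645 m².
Resultant F = γ·h_c·A = 10.05525 × 4.055 × 7.59645 = 309.738 kN.
I_c = πr⁴/4 = π × 1.555⁴/4 = 4.5921 m⁴.
Centre of pressure: y_p = y_c + I_c/(y_c·A) = 4.055 + 4.5921/(4.055 × 7.59645) = 4.055 + 0.149077 = 4.20408 m along the plane.
The resultant acts 1.555 + 0.149077 = 1.70408 m (along the plate) below the hinge at the top edge, so the moment about the hinge is M = F × 1.70408 = 309.738 × 1.70408 = 527.818 kN·m.
A normal force at the bottom, 3.11 m from the hinge, must supply this moment: P = 527.818/3.11 = 169.716 kN.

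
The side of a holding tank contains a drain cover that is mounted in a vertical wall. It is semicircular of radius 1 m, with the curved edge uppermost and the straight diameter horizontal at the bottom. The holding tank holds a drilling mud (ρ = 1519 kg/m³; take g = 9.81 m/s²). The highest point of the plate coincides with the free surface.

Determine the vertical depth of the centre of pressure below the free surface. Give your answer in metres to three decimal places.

h_p = 0.697 m

γ = ρg = 1519 × 9.81 / 1000 = 14.90139 kN/m³.
The centroid lies 4r/(3π) = 0.424413 m above the diameter, so r − 4r/(3π) = 1 − 0.424413 = 0.575587 m below the topmost point, so the centroid depth is h_c = 0.575587 m.
A = πr²/2 = π × 1²/2 = 1.5708 m².
Resultant F = γ·h_c·A = 14.90139 × 0.575587 × 1.5708 = 13.4728 kN.
I_c = (π/8 − 8/(9π))·r⁴ = 0.109757 × 1⁴ = 0.109757 m⁴.
Centre of pressure: y_p = y_c + I_c/(y_c·A) = 0.575587 + 0.109757/(0.575587 × 1.5708) = 0.575587 + 0.121395 = 0.696982 m along the plane.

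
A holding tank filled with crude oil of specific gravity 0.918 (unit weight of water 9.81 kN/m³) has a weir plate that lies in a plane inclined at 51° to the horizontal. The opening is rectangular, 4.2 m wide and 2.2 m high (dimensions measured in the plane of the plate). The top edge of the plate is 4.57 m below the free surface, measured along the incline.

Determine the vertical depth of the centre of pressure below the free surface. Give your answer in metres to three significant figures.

γ = 0.918 × 9.81 = 9.00558 kN/m³.
Let θ = 51° be the plate's angle to the horizontal; measure y along the incline from where the plane meets the free surface. Vertical depth h = y·sinθ with sinθ = 0.777146.
The centroid lies 2.2/2 = 1.1 m below the top edge, so y_c = 4.57 + 1.1 = 5.67 m and h_c = 5.67 × 0.777146 = 4.40642 m.
A = 4.2 × 2.2 = 9.24 m².
Resultant F = γ·h_c·A = 9.00558 × 4.40642 × 9.24 = 366.665 kN.
I_c = b·h³/12 = 4.2 × 2.2³/12 = 3.7268 m⁴.
Centre of pressure: y_p = y_c + I_c/(y_c·A) = 5.67 + 3.7268/(5.67 × 9.24) = 5.67 + 0.0711346 = 5.74113 m along the plane.
Vertically, h_p = y_p·sinθ = 5.74113 × 0.777146 = 4.4617 m.

h_p = 4.46 m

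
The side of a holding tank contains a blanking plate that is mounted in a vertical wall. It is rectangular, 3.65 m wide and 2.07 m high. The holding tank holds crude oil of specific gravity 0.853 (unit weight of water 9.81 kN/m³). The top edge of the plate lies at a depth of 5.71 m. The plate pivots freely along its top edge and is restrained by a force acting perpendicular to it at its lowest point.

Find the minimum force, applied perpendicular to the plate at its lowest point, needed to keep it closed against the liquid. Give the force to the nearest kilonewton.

P ≈ 224 kN

γ = 0.853 × 9.81 = 8.36793 kN/m³.
The centroid lies 2.07/2 = 1.035 m below the top edge, so the centroid depth is h_c = 5.71 + 1.035 = 6.745 m.
A = 3.65 × 2.07 = 7.5555 m².
Resultant F = γ·h_c·A = 8.36793 × 6.745 × 7.5555 = 426.445 kN.
I_c = b·h³/12 = 3.65 × 2.07³/12 = 2.69788 m⁴.
Centre of pressure: y_p = y_c + I_c/(y_c·A) = 6.745 + 2.69788/(6.745 × 7.5555) = 6.745 + 0.0529392 = 6.79794 m along the plane.
The resultant acts 1.035 + 0.0529392 = 1.08794 m (along the plate) below the hinge at the top edge, so the moment about the hinge is M = F × 1.08794 = 426.445 × 1.08794 = 463.947 kN·m.
A normal force at the bottom, 2.07 m from the hinge, must supply this moment: P = 463.947/2.07 = 224.129 kN.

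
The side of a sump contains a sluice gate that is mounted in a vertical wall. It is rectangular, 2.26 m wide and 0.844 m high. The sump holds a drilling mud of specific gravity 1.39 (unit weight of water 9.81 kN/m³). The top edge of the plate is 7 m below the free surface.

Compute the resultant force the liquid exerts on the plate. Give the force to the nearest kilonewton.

F ≈ 193 kN

γ = 1.39 × 9.81 = 13.6359 kN/m³.
The centroid lies 0.844/2 = 0.422 m below the top edge, so the centroid depth is h_c = 7 + 0.422 = 7.422 m.
A = 2.26 × 0.844 = 1.90744 m².
Resultant F = γ·h_c·A = 13.6359 × 7.422 × 1.90744 = 193.044 kN.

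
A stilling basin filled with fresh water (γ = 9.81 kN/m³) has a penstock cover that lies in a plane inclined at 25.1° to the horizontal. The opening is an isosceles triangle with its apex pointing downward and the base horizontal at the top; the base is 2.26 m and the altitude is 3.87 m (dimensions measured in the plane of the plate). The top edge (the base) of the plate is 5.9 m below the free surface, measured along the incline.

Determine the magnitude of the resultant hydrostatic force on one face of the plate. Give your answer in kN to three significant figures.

F ≈ 131 kN

γ = 9.81 kN/m³.
Let θ = 25.1° be the plate's angle to the horizontal; measure y along the incline from where the plane meets the free surface. Vertical depth h = y·sinθ with sinθ = 0.424199.
With the apex down, the centroid sits h/3 = 3.87/3 = 1.29 m below the base (the top edge), so y_c = 5.9 + 1.29 = 7.19 m and h_c = 7.19 × 0.424199 = 3.04999 m.
A = ½ × 2.26 × 3.87 = 4.3731 m².
Resultant F = γ·h_c·A = 9.81 × 3.04999 × 4.3731 = 130.845 kN.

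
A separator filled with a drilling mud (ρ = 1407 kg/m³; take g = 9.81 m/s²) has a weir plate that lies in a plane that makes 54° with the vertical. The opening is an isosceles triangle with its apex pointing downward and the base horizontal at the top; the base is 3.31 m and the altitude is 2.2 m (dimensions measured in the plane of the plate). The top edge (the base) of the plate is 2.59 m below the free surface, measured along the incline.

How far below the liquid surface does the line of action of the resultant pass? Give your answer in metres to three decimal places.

h_p = 2.001 m

γ = ρg = 1407 × 9.81 / 1000 = 13.80267 kN/m³.
The plate makes 54° with the vertical, i.e. θ = 90° − 54° = 36° to the horizontal. Measuring y along the incline from the free-surface line, vertical depth h = y·sinθ with sinθ = 0.587785.
With the apex down, the centroid sits h/3 = 2.2/3 = 0.733333 m below the base (the top edge), so y_c = 2.59 + 0.733333 = 3.32333 m and h_c = 3.32333 × 0.587785 = 1.9534 m.
A = ½ × 3.31 × 2.2 = 3.641 m².
Resultant F = γ·h_c·A = 13.80267 × 1.9534 × 3.641 = 98.1691 kN.
I_c = b·h³/36 = 3.31 × 2.2³/36 = 0.979024 m⁴.
Centre of pressure: y_p = y_c + I_c/(y_c·A) = 3.32333 + 0.979024/(3.32333 × 3.641) = 3.32333 + 0.0809094 = 3.40424 m along the plane.
Vertically, h_p = y_p·sinθ = 3.40424 × 0.587785 = 2.00096 m.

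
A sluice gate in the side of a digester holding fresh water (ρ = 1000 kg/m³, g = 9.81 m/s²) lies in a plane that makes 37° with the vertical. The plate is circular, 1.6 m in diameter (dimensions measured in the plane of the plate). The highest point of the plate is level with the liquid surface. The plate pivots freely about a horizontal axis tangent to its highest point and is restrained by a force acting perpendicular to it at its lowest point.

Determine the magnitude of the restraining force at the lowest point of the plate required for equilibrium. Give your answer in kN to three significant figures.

P ≈ 7.88 kN

γ = ρg = 1000 × 9.81 = 9810 N/m³ = 9.81 kN/m³.
The plate makes 37° with the vertical, i.e. θ = 90° − 37° = 53° to the horizontal. Measuring y along the incline from the free-surface line, vertical depth h = y·sinθ with sinθ = 0.798636.
The centroid is at the centre, 0.8 m below the top of the plate, so y_c = 0.8 m and h_c = 0.8 × 0.798636 = 0.638909 m.
A = π(0.8)² = 2.01062 m².
Resultant F = γ·h_c·A = 9.81 × 0.638909 × 2.01062 = 12.602 kN.
I_c = πr⁴/4 = π × 0.8⁴/4 = 0.321699 m⁴.
Centre of pressure: y_p = y_c + I_c/(y_c·A) = 0.8 + 0.321699/(0.8 × 2.01062) = 0.8 + 0.2 = 1 m along the plane.
The resultant acts 0.8 + 0.2 = 1 m (along the plate) below the hinge at the top edge, so the moment about the hinge is M = F × 1 = 12.602 × 1 = 12.602 kN·m.
A normal force at the bottom, 1.6 m from the hinge, must supply this moment: P = 12.602/1.6 = 7.87625 kN.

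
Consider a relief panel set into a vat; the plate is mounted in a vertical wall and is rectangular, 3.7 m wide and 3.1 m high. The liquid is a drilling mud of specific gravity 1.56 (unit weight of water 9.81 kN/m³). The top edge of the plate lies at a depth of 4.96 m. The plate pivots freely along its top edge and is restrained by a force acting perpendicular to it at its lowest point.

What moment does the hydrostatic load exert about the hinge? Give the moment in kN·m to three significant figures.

γ = 1.56 × 9.81 = 15.3036 kN/m³.
The centroid lies 3.1/2 = 1.55 m below the top edge, so the centroid depth is h_c = 4.96 + 1.55 = 6.51 m.
A = 3.7 × 3.1 = 11.47 m².
Resultant F = γ·h_c·A = 15.3036 × 6.51 × 11.47 = 1142.72 kN.
I_c = b·h³/12 = 3.7 × 3.1³/12 = 9.18556 m⁴.
Centre of pressure: y_p = y_c + I_c/(y_c·A) = 6.51 + 9.18556/(6.51 × 11.47) = 6.51 + 0.123016 = 6.63302 m along the plane.
The resultant acts 1.55 + 0.123016 = 1.67302 m (along the plate) below the hinge at the top edge, so the moment about the hinge is M = F × 1.67302 = 1142.72 × 1.67302 = 1911.79 kN·m.

M ≈ 1910 kN·m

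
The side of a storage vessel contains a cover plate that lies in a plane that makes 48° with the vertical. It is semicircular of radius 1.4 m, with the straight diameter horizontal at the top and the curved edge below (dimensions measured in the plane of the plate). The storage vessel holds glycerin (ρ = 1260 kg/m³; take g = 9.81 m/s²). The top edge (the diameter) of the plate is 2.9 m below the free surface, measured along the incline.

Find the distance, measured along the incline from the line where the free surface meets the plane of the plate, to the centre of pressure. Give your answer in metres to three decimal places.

y_p = 3.533 m

γ = ρg = 1260 × 9.81 / 1000 = 12.3606 kN/m³.
The plate makes 48° with the vertical, i.e. θ = 90° − 48° = 42° to the horizontal. Measuring y along the incline from the free-surface line, vertical depth h = y·sinθ with sinθ = 0.669131.
The centroid of a semicircle lies 4r/(3π) = 0.594178 m from the diameter, here below the top edge, so y_c = 2.9 + 0.594178 = 3.49418 m and h_c = 3.49418 × 0.669131 = 2.33806 m.
A = πr²/2 = π × 1.4²/2 = 3.07876 m².
Resultant F = γ·h_c·A = 12.3606 × 2.33806 × 3.07876 = 88.9756 kN.
I_c = (π/8 − 8/(9π))·r⁴ = 0.109757 × 1.4⁴ = 0.421642 m⁴.
Centre of pressure: y_p = y_c + I_c/(y_c·A) = 3.49418 + 0.421642/(3.49418 × 3.07876) = 3.49418 + 0.0391943 = 3.53337 m along the plane.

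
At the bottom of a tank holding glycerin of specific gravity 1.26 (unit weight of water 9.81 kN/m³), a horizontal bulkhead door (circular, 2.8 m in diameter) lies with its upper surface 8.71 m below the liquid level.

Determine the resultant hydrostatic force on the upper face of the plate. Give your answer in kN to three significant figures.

F ≈ 663 kN

γ = 1.26 × 9.81 = 12.3606 kN/m³.
The plate is horizontal, so pressure is uniform at p = γ·h = 12.3606 × 8.71 = 107.661 kN/m².
A = π(1.4)² = 6.15752 m².
F = p·A = 107.661 × 6.15752 = 662.925 kN.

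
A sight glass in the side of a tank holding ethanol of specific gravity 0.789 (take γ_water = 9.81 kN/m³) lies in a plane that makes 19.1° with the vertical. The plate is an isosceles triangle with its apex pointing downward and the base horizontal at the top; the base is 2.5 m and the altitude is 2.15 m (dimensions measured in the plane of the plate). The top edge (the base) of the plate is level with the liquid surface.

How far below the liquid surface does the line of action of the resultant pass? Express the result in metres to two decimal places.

γ = 0.789 × 9.81 = 7.74009 kN/m³.
The plate makes 19.1° with the vertical, i.e. θ = 90° − 19.1° = 70.9° to the horizontal. Measuring y along the incline from the free-surface line, vertical depth h = y·sinθ with sinθ = 0.944949.
With the apex down, the centroid sits h/3 = 2.15/3 = 0.716667 m below the base (the top edge), so y_c = 0.716667 m and h_c = 0.716667 × 0.944949 = 0.677214 m.
A = ½ × 2.5 × 2.15 = 2.6875 m².
Resultant F = γ·h_c·A = 7.74009 × 0.677214 × 2.6875 = 14.0871 kN.
I_c = b·h³/36 = 2.5 × 2.15³/36 = 0.690165 m⁴.
Centre of pressure: y_p = y_c + I_c/(y_c·A) = 0.716667 + 0.690165/(0.716667 × 2.6875) = 0.716667 + 0.358333 = 1.075 m along the plane.
Vertically, h_p = y_p·sinθ = 1.075 × 0.944949 = 1.01582 m.

h_p = 1.02 m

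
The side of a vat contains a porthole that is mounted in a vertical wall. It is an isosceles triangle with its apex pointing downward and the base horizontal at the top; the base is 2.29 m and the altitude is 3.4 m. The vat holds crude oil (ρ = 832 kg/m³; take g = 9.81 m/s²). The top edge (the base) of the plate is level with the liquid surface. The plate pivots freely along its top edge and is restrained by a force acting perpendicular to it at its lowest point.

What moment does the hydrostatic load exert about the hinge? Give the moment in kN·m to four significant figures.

γ = ρg = 832 × 9.81 / 1000 = 8.16192 kN/m³.
With the apex down, the centroid sits h/3 = 3.4/3 = 1.13333 m below the base (the top edge), so the centroid depth is h_c = 1.13333 m.
A = ½ × 2.29 × 3.4 = 3.893 m².
Resultant F = γ·h_c·A = 8.16192 × 1.13333 × 3.893 = 36.0108 kN.
I_c = b·h³/36 = 2.29 × 3.4³/36 = 2.50017 m⁴.
Centre of pressure: y_p = y_c + I_c/(y_c·A) = 1.13333 + 2.50017/(1.13333 × 3.893) = 1.13333 + 0.566668 = 1.7 m along the plane.
The resultant acts 1.13333 + 0.566668 = 1.7 m (along the plate) below the hinge at the top edge, so the moment about the hinge is M = F × 1.7 = 36.0108 × 1.7 = 61.2184 kN·m.

M ≈ 61.22 kN·m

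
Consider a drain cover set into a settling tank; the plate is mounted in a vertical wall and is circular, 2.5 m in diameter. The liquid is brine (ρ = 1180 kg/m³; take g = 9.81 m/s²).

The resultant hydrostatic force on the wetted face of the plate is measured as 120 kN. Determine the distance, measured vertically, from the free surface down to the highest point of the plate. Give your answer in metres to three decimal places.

d_top ≈ 0.862 m

γ = ρg = 1180 × 9.81 / 1000 = 11.5758 kN/m³.
A = π(1.25)² = 4.90874 m².
From F = γ·h_c·A, the centroid depth is h_c = 120/(11.5758 × 4.90874) = 2.11184 m.
The centroid is at the centre, 1.25 m below the top of the plate, so the highest point sits at h_top = 2.11184 − 1.25 = 0.86184 m below the surface.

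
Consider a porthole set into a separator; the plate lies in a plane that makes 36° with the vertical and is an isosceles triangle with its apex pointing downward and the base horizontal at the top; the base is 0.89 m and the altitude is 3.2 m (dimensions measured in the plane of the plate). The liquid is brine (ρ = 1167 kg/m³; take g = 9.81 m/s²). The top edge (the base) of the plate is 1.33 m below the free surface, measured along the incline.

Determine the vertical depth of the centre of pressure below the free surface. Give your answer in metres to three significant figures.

γ = ρg = 1167 × 9.81 / 1000 = 11.44827 kN/m³.
The plate makes 36° with the vertical, i.e. θ = 90° − 36° = 54° to the horizontal. Measuring y along the incline from the free-surface line, vertical depth h = y·sinθ with sinθ = 0.809017.
With the apex down, the centroid sits h/3 = 3.2/3 = 1.06667 m below the base (the top edge), so y_c = 1.33 + 1.06667 = 2.39667 m and h_c = 2.39667 × 0.809017 = 1.93895 m.
A = ½ × 0.89 × 3.2 = 1.424 m².
Resultant F = γ·h_c·A = 11.44827 × 1.93895 × 1.424 = 31.6094 kN.
I_c = b·h³/36 = 0.89 × 3.2³/36 = 0.810098 m⁴.
Centre of pressure: y_p = y_c + I_c/(y_c·A) = 2.39667 + 0.810098/(2.39667 × 1.424) = 2.39667 + 0.237366 = 2.63404 m along the plane.
Vertically, h_p = y_p·sinθ = 2.63404 × 0.809017 = 2.13098 m.

h_p = 2.13 m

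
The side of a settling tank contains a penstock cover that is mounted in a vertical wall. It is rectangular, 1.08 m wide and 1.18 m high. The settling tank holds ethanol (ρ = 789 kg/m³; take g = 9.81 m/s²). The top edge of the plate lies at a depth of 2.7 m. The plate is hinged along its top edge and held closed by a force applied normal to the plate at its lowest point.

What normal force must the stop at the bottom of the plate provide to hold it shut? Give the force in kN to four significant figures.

γ = ρg = 789 × 9.81 / 1000 = 7.74009 kN/m³.
The centroid lies 1.18/2 = 0.59 m below the top edge, so the centroid depth is h_c = 2.7 + 0.59 = 3.29 m.
A = 1.08 × 1.18 = 1.2744 m².
Resultant F = γ·h_c·A = 7.74009 × 3.29 × 1.2744 = 32.4525 kN.
I_c = b·h³/12 = 1.08 × 1.18³/12 = 0.147873 m⁴.
Centre of pressure: y_p = y_c + I_c/(y_c·A) = 3.29 + 0.147873/(3.29 × 1.2744) = 3.29 + 0.0352685 = 3.32527 m along the plane.
The resultant acts 0.59 + 0.0352685 = 0.625269 m (along the plate) below the hinge at the top edge, so the moment about the hinge is M = F × 0.625269 = 32.4525 × 0.625269 = 20.2915 kN·m.
A normal force at the bottom, 1.18 m from the hinge, must supply this moment: P = 20.2915/1.18 = 17.1962 kN.

P ≈ 17.20 kN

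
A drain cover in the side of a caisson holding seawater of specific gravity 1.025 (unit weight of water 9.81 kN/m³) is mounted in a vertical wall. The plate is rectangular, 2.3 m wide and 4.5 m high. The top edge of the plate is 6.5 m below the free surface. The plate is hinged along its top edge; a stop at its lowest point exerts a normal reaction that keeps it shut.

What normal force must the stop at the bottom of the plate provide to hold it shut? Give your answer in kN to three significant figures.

P ≈ 494 kN

γ = 1.025 × 9.81 = 10.05525 kN/m³.
The centroid lies 4.5/2 = 2.25 m below the top edge, so the centroid depth is h_c = 6.5 + 2.25 = 8.75 m.
A = 2.3 × 4.5 = 10.35 m².
Resultant F = γ·h_c·A = 10.05525 × 8.75 × 10.35 = 910.629 kN.
I_c = b·h³/12 = 2.3 × 4.5³/12 = 17.4656 m⁴.
Centre of pressure: y_p = y_c + I_c/(y_c·A) = 8.75 + 17.4656/(8.75 × 10.35) = 8.75 + 0.192857 = 8.94286 m along the plane.
The resultant acts 2.25 + 0.192857 = 2.44286 m (along the plate) below the hinge at the top edge, so the moment about the hinge is M = F × 2.44286 = 910.629 × 2.44286 = 2224.54 kN·m.
A normal force at the bottom, 4.5 m from the hinge, must supply this moment: P = 2224.54/4.5 = 494.342 kN.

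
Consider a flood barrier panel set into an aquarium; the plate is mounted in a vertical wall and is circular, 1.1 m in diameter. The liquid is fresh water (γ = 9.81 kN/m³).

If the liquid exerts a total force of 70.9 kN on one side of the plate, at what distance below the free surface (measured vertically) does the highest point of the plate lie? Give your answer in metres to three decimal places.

d_top ≈ 7.055 m

γ = 9.81 kN/m³.
A = π(0.55)² = 0.950332 m².
From F = γ·h_c·A, the centroid depth is h_c = 70.9/(9.81 × 0.950332) = 7.60505 m.
The centroid is at the centre, 0.55 m below the top of the plate, so the highest point sits at h_top = 7.60505 − 0.55 = 7.05505 m below the surface.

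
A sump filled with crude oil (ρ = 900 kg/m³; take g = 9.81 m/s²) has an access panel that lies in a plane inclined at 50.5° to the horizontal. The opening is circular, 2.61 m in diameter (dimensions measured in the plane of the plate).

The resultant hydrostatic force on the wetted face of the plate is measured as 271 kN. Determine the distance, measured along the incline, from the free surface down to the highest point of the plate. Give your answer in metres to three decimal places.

γ = ρg = 900 × 9.81 / 1000 = 8.829 kN/m³.
A = π(1.305)² = 5.35021 m².
From F = γ·h_c·A, the centroid depth is h_c = 271/(8.829 × 5.35021) = 5.73703 m.
Let θ = 50.5° be the plate's angle to the horizontal; measure y along the incline from where the plane meets the free surface. Vertical depth h = y·sinθ with sinθ = 0.771625.
Along the incline, y_c = h_c/sinθ = 5.73703/0.771625 = 7.435 m.
The centroid is at the centre, 1.305 m below the top of the plate, so the highest point sits at y_top = 7.435 − 1.305 = 6.13 m along the incline.

y_top ≈ 6.130 m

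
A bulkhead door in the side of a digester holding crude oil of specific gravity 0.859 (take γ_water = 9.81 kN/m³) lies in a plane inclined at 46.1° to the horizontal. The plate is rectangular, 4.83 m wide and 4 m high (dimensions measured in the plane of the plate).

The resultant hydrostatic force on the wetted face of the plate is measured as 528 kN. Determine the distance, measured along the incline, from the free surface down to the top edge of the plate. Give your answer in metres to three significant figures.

y_top ≈ 2.50 m

γ = 0.859 × 9.81 = 8.42679 kN/m³.
A = 4.83 × 4 = 19.32 m².
From F = γ·h_c·A, the centroid depth is h_c = 528/(8.42679 × 19.32) = 3.24313 m.
Let θ = 46.1° be the plate's angle to the horizontal; measure y along the incline from where the plane meets the free surface. Vertical depth h = y·sinθ with sinθ = 0.720551.
Along the incline, y_c = h_c/sinθ = 3.24313/0.720551 = 4.5009 m.
The centroid lies 4/2 = 2 m below the top edge, so the top edge sits at y_top = 4.5009 − 2 = 2.5009 m along the incline.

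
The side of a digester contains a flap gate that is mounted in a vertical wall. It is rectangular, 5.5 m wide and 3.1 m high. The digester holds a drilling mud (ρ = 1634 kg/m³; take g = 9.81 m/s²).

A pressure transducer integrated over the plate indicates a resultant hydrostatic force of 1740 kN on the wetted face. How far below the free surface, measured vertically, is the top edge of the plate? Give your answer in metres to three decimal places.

d_top ≈ 4.817 m

γ = ρg = 1634 × 9.81 / 1000 = 16.02954 kN/m³.
A = 5.5 × 3.1 = 17.05 m².
From F = γ·h_c·A, the centroid depth is h_c = 1740/(16.02954 × 17.05) = 6.36654 m.
The centroid lies 3.1/2 = 1.55 m below the top edge, so the top edge sits at h_top = 6.36654 − 1.55 = 4.81654 m below the surface.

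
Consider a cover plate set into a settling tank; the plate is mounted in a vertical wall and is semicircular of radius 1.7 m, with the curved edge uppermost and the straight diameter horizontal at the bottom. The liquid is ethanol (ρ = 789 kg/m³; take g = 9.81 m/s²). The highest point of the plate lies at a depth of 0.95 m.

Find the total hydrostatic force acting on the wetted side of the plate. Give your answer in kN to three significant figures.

F ≈ 67.8 kN

γ = ρg = 789 × 9.81 / 1000 = 7.74009 kN/m³.
The centroid lies 4r/(3π) = 0.721502 m above the diameter, so r − 4r/(3π) = 1.7 − 0.721502 = 0.978498 m below the topmost point, so the centroid depth is h_c = 0.95 + 0.978498 = 1.9285 m.
A = πr²/2 = π × 1.7²/2 = 4.5396 m².
Resultant F = γ·h_c·A = 7.74009 × 1.9285 × 4.5396 = 67.7615 kN.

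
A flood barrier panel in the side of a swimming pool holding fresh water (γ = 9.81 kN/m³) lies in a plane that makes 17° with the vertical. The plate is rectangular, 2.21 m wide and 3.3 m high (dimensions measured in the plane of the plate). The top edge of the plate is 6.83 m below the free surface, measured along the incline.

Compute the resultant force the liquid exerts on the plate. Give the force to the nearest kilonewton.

F ≈ 580 kN

γ = 9.81 kN/m³.
The plate makes 17° with the vertical, i.e. θ = 90° − 17° = 73° to the horizontal. Measuring y along the incline from the free-surface line, vertical depth h = y·sinθ with sinθ = 0.956305.
The centroid lies 3.3/2 = 1.65 m below the top edge, so y_c = 6.83 + 1.65 = 8.48 m and h_c = 8.48 × 0.956305 = 8.10947 m.
A = 2.21 × 3.3 = 7.293 m².
Resultant F = γ·h_c·A = 9.81 × 8.10947 × 7.293 = 580.187 kN.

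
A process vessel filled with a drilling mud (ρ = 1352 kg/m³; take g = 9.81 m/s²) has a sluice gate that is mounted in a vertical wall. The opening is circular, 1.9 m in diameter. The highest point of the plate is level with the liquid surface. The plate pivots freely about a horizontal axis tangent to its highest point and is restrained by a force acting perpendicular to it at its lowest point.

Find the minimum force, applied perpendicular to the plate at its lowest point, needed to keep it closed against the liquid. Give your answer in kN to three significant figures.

γ = ρg = 1352 × 9.81 / 1000 = 13.26312 kN/m³.
The centroid is at the centre, 0.95 m below the top of the plate, so the centroid depth is h_c = 0.95 m.
A = π(0.95)² = 2.83529 m².
Resultant F = γ·h_c·A = 13.26312 × 0.95 × 2.83529 = 35.7246 kN.
I_c = πr⁴/4 = π × 0.95⁴/4 = 0.639712 m⁴.
Centre of pressure: y_p = y_c + I_c/(y_c·A) = 0.95 + 0.639712/(0.95 × 2.83529) = 0.95 + 0.2375 = 1.1875 m along the plane.
The resultant acts 0.95 + 0.2375 = 1.1875 m (along the plate) below the hinge at the top edge, so the moment about the hinge is M = F × 1.1875 = 35.7246 × 1.1875 = 42.423 kN·m.
A normal force at the bottom, 1.9 m from the hinge, must supply this moment: P = 42.423/1.9 = 22.3279 kN.

P ≈ 22.3 kN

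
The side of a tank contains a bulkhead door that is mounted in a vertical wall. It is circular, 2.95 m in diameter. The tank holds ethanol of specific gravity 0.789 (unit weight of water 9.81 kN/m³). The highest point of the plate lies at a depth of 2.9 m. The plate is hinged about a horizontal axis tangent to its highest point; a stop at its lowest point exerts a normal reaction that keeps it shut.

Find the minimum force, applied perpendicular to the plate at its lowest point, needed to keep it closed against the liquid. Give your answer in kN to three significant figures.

γ = 0.789 × 9.81 = 7.74009 kN/m³.
The centroid is at the centre, 1.475 m below the top of the plate, so the centroid depth is h_c = 2.9 + 1.475 = 4.375 m.
A = π(1.475)² = 6.83493 m².
Resultant F = γ·h_c·A = 7.74009 × 4.375 × 6.83493 = 231.451 kN.
I_c = πr⁴/4 = π × 1.475⁴/4 = 3.71756 m⁴.
Centre of pressure: y_p = y_c + I_c/(y_c·A) = 4.375 + 3.71756/(4.375 × 6.83493) = 4.375 + 0.124321 = 4.49932 m along the plane.
The resultant acts 1.475 + 0.124321 = 1.59932 m (along the plate) below the hinge at the top edge, so the moment about the hinge is M = F × 1.59932 = 231.451 × 1.59932 = 370.164 kN·m.
A normal force at the bottom, 2.95 m from the hinge, must supply this moment: P = 370.164/2.95 = 125.479 kN.

P ≈ 125 kN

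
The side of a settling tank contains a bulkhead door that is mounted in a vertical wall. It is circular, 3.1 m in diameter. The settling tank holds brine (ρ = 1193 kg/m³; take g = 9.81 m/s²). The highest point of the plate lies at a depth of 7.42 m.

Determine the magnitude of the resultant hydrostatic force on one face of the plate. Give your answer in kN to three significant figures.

γ = ρg = 1193 × 9.81 / 1000 = 11.70333 kN/m³.
The centroid is at the centre, 1.55 m below the top of the plate, so the centroid depth is h_c = 7.42 + 1.55 = 8.97 m.
A = π(1.55)² = 7.54768 m².
Resultant F = γ·h_c·A = 11.70333 × 8.97 × 7.54768 = 792.347 kN.

F ≈ 792 kN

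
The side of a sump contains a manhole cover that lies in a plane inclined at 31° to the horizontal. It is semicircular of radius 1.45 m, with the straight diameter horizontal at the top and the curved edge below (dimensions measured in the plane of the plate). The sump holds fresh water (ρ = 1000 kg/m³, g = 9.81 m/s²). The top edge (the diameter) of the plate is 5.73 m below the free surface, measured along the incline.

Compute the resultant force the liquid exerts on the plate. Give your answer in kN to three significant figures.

γ = ρg = 1000 × 9.81 = 9810 N/m³ = 9.81 kN/m³.
Let θ = 31° be the plate's angle to the horizontal; measure y along the incline from where the plane meets the free surface. Vertical depth h = y·sinθ with sinθ = 0.515038.
The centroid of a semicircle lies 4r/(3π) = 0.615399 m from the diameter, here below the top edge, so y_c = 5.73 + 0.615399 = 6.3454 m and h_c = 6.3454 × 0.515038 = 3.26812 m.
A = πr²/2 = π × 1.45²/2 = 3.3026 m².
Resultant F = γ·h_c·A = 9.81 × 3.26812 × 3.3026 = 105.882 kN.

F ≈ 106 kN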